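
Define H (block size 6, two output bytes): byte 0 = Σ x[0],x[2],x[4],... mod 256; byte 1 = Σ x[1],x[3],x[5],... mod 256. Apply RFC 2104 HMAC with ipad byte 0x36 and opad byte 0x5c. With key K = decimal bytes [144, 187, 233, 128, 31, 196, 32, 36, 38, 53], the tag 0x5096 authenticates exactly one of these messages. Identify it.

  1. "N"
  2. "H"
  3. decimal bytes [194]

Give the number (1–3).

Key decimal bytes [144, 187, 233, 128, 31, 196, 32, 36, 38, 53] = 90 bb e9 80 1f c4 20 24 26 35 is 10 bytes > B = 6, so hash it first: H(key) = de 58, then zero-pad to 6 bytes: K' = de 58 00 00 00 00.
K' ⊕ ipad = e8 6e 36 36 36 36; K' ⊕ opad = 82 04 5c 5c 5c 5c.
m1: inner = H(e8 6e 36 36 36 36 4e) = a2 da; tag = H(82 04 5c 5c 5c 5c a2 da) = dc96
m2: inner = H(e8 6e 36 36 36 36 48) = 9c da; tag = H(82 04 5c 5c 5c 5c 9c da) = d696
m3: inner = H(e8 6e 36 36 36 36 c2) = 16 da; tag = H(82 04 5c 5c 5c 5c 16 da) = 5096 ← matches

3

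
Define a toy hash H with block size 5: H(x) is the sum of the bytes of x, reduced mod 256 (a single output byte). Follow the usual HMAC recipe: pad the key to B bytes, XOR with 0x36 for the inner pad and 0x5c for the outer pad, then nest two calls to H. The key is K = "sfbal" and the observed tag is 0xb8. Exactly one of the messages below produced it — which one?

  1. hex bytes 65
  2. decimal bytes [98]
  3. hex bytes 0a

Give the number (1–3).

Key "sfbal" = 73 66 62 61 6c is exactly B = 5 bytes: K' = 73 66 62 61 6c.
K' ⊕ ipad = 45 50 54 57 5a; K' ⊕ opad = 2f 3a 3e 3d 30.
m1: inner = H(45 50 54 57 5a 65) = ff; tag = H(2f 3a 3e 3d 30 ff) = 13
m2: inner = H(45 50 54 57 5a 62) = fc; tag = H(2f 3a 3e 3d 30 fc) = 10
m3: inner = H(45 50 54 57 5a 0a) = a4; tag = H(2f 3a 3e 3d 30 a4) = b8 ← matches

3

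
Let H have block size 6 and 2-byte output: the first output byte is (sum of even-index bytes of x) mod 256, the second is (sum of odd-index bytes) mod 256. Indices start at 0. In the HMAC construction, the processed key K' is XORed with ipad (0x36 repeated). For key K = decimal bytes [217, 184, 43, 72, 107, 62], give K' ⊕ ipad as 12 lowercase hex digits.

ef8e1d7e5d08

Key decimal bytes [217, 184, 43, 72, 107, 62] = d9 b8 2b 48 6b 3e is exactly B = 6 bytes: K' = d9 b8 2b 48 6b 3e.
XOR each byte with 0x36: d9⊕36=ef, b8⊕36=8e, 2b⊕36=1d, 48⊕36=7e, 6b⊕36=5d, 3e⊕36=08.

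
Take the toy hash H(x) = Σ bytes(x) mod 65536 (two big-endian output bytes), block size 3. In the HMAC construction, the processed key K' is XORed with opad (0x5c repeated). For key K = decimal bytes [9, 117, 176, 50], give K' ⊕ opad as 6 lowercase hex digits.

5d3c5c

Key decimal bytes [9, 117, 176, 50] = 09 75 b0 32 is 4 bytes > B = 3, so hash it first: H(key) = 01 60, then zero-pad to 3 bytes: K' = 01 60 00.
XOR each byte with 0x5c: 01⊕5c=5d, 60⊕5c=3c, 00⊕5c=5c.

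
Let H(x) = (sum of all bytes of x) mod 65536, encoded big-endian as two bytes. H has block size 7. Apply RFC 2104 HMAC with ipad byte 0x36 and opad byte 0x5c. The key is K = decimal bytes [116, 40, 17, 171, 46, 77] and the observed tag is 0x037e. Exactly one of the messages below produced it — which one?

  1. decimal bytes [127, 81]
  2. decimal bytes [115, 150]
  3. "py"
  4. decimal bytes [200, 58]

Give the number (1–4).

Key decimal bytes [116, 40, 17, 171, 46, 77] = 74 28 11 ab 2e 4d is 6 bytes ≤ B = 7; zero-pad to 7 bytes: K' = 74 28 11 ab 2e 4d 00.
K' ⊕ ipad = 42 1e 27 9d 18 7b 36; K' ⊕ opad = 28 74 4d f7 72 11 5c.
m1: inner = H(42 1e 27 9d 18 7b 36 7f 51) = 02 bd; tag = H(28 74 4d f7 72 11 5c 02 bd) = 037e ← matches
m2: inner = H(42 1e 27 9d 18 7b 36 73 96) = 02 f6; tag = H(28 74 4d f7 72 11 5c 02 f6) = 03b7
m3: inner = H(42 1e 27 9d 18 7b 36 70 79) = 02 d6; tag = H(28 74 4d f7 72 11 5c 02 d6) = 0397
m4: inner = H(42 1e 27 9d 18 7b 36 c8 3a) = 02 ef; tag = H(28 74 4d f7 72 11 5c 02 ef) = 03b0

1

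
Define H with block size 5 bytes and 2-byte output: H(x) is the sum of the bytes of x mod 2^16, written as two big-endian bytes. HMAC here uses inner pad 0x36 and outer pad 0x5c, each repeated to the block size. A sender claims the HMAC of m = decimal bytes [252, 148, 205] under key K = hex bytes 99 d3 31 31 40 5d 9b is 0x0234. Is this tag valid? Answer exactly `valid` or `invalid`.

valid

Key hex bytes 99 d3 31 31 40 5d 9b is 7 bytes > B = 5, so hash it first: H(key) = 03 06, then zero-pad to 5 bytes: K' = 03 06 00 00 00.
K' ⊕ ipad = 35 30 36 36 36; K' ⊕ opad = 5f 5a 5c 5c 5c.
Inner hash: sum = 53+48+54+54+54+252+148+205 = 868 → 03 64.
Outer hash (recomputed tag): sum = 95+90+92+92+92+3+100 = 564 → 02 34.
Recomputed tag = 0234; claimed = 0234 → match.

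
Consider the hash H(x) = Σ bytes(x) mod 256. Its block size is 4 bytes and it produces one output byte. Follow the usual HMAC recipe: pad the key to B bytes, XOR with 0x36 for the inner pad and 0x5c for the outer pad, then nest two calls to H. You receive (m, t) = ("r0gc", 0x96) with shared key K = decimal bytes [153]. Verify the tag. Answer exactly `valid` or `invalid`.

valid

Key decimal bytes [153] = 99 is 1 byte ≤ B = 4; zero-pad to 4 bytes: K' = 99 00 00 00.
K' ⊕ ipad = af 36 36 36; K' ⊕ opad = c5 5c 5c 5c.
Inner hash: sum = 175+54+54+54+114+48+103+99 = 701; mod 256 = 189 → bd.
Outer hash (recomputed tag): sum = 197+92+92+92+189 = 662; mod 256 = 150 → 96.
Recomputed tag = 96; claimed = 96 → match.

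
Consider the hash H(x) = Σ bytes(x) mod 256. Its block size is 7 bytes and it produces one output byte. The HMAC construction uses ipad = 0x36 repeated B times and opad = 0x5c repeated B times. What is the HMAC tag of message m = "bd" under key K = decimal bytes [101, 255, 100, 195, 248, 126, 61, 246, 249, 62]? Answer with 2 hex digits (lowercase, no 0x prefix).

c6

Key decimal bytes [101, 255, 100, 195, 248, 126, 61, 246, 249, 62] = 65 ff 64 c3 f8 7e 3d f6 f9 3e is 10 bytes > B = 7, so hash it first: H(key) = 6b, then zero-pad to 7 bytes: K' = 6b 00 00 00 00 00 00.
K' ⊕ ipad = 5d 36 36 36 36 36 36.  K' ⊕ opad = 37 5c 5c 5c 5c 5c 5c.
Inner input = (K'⊕ipad) ∥ m = 5d 36 36 36 36 36 36 ∥ 62 64.
Inner hash: sum = 93+54+54+54+54+54+54+98+100 = 615; mod 256 = 103 → 67.
Outer input = (K'⊕opad) ∥ inner = 37 5c 5c 5c 5c 5c 5c ∥ 67.
Outer hash (tag): sum = 55+92+92+92+92+92+92+103 = 710; mod 256 = 198 → c6.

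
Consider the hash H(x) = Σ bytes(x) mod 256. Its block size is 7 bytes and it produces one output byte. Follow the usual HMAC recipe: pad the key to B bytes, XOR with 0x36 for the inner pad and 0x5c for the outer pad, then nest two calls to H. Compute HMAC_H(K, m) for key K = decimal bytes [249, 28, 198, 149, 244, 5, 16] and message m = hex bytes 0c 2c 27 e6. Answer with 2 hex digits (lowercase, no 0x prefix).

Key decimal bytes [249, 28, 198, 149, 244, 5, 16] = f9 1c c6 95 f4 05 10 is exactly B = 7 bytes: K' = f9 1c c6 95 f4 05 10.
K' ⊕ ipad = cf 2a f0 a3 c2 33 26.  K' ⊕ opad = a5 40 9a c9 a8 59 4c.
Inner input = (K'⊕ipad) ∥ m = cf 2a f0 a3 c2 33 26 ∥ 0c 2c 27 e6.
Inner hash: sum = 207+42+240+163+194+51+38+12+44+39+230 = 1260; mod 256 = 236 → ec.
Outer input = (K'⊕opad) ∥ inner = a5 40 9a c9 a8 59 4c ∥ ec.
Outer hash (tag): sum = 165+64+154+201+168+89+76+236 = 1153; mod 256 = 129 → 81.

81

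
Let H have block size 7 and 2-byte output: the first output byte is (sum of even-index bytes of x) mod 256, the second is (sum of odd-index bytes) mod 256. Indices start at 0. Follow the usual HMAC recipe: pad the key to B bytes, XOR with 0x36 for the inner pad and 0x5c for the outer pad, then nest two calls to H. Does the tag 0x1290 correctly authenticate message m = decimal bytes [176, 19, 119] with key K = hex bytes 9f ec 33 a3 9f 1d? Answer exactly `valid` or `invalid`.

valid

Key hex bytes 9f ec 33 a3 9f 1d is 6 bytes ≤ B = 7; zero-pad to 7 bytes: K' = 9f ec 33 a3 9f 1d 00.
K' ⊕ ipad = a9 da 05 95 a9 2b 36; K' ⊕ opad = c3 b0 6f ff c3 41 5c.
Inner hash: even-index sum = 416 mod 256 = 160; odd-index sum = 705 mod 256 = 193 → a0 c1.
Outer hash (recomputed tag): even-index sum = 786 mod 256 = 18; odd-index sum = 656 mod 256 = 144 → 12 90.
Recomputed tag = 1290; claimed = 1290 → match.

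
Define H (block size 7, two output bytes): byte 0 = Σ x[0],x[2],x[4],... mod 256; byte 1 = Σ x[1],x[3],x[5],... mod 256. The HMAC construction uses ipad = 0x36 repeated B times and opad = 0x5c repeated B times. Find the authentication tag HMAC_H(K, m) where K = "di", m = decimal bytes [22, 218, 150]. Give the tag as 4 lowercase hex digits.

c3bb

Key "di" = 64 69 is 2 bytes ≤ B = 7; zero-pad to 7 bytes: K' = 64 69 00 00 00 00 00.
K' ⊕ ipad = 52 5f 36 36 36 36 36.  K' ⊕ opad = 38 35 5c 5c 5c 5c 5c.
Inner input = (K'⊕ipad) ∥ m = 52 5f 36 36 36 36 36 ∥ 16 da 96.
Inner hash: even-index sum = 462 mod 256 = 206; odd-index sum = 375 mod 256 = 119 → ce 77.
Outer input = (K'⊕opad) ∥ inner = 38 35 5c 5c 5c 5c 5c ∥ ce 77.
Outer hash (tag): even-index sum = 451 mod 256 = 195; odd-index sum = 443 mod 256 = 187 → c3 bb.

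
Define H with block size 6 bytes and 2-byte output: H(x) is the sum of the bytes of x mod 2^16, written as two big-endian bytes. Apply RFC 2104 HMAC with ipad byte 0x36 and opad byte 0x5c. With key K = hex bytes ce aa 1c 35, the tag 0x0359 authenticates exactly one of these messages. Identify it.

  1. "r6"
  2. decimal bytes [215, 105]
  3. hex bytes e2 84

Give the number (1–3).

2

Key hex bytes ce aa 1c 35 is 4 bytes ≤ B = 6; zero-pad to 6 bytes: K' = ce aa 1c 35 00 00.
K' ⊕ ipad = f8 9c 2a 03 36 36; K' ⊕ opad = 92 f6 40 69 5c 5c.
m1: inner = H(f8 9c 2a 03 36 36 72 36) = 02 d5; tag = H(92 f6 40 69 5c 5c 02 d5) = 03c0
m2: inner = H(f8 9c 2a 03 36 36 d7 69) = 03 6d; tag = H(92 f6 40 69 5c 5c 03 6d) = 0359 ← matches
m3: inner = H(f8 9c 2a 03 36 36 e2 84) = 03 93; tag = H(92 f6 40 69 5c 5c 03 93) = 037f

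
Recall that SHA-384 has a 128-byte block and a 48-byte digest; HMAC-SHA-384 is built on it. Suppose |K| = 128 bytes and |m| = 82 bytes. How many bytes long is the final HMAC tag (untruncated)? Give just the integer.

48

The tag is one SHA-384 digest: 48 bytes.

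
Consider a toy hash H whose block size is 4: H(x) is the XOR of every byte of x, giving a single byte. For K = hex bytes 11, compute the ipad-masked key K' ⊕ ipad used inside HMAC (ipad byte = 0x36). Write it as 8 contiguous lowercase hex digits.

27363636

Key hex bytes 11 is 1 byte ≤ B = 4; zero-pad to 4 bytes: K' = 11 00 00 00.
XOR each byte with 0x36: 11⊕36=27, 00⊕36=36, 00⊕36=36, 00⊕36=36.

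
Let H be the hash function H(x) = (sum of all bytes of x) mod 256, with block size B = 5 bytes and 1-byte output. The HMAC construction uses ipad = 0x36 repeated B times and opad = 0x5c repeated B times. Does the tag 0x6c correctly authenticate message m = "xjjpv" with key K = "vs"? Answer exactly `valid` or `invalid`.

Key "vs" = 76 73 is 2 bytes ≤ B = 5; zero-pad to 5 bytes: K' = 76 73 00 00 00.
K' ⊕ ipad = 40 45 36 36 36; K' ⊕ opad = 2a 2f 5c 5c 5c.
Inner hash: sum = 64+69+54+54+54+120+106+106+112+118 = 857; mod 256 = 89 → 59.
Outer hash (recomputed tag): sum = 42+47+92+92+92+89 = 454; mod 256 = 198 → c6.
Recomputed tag = c6; claimed = 6c → mismatch.

invalid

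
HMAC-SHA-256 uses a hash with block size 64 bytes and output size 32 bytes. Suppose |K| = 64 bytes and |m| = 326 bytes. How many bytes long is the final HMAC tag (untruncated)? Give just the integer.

32

The tag is one SHA-256 digest: 32 bytes.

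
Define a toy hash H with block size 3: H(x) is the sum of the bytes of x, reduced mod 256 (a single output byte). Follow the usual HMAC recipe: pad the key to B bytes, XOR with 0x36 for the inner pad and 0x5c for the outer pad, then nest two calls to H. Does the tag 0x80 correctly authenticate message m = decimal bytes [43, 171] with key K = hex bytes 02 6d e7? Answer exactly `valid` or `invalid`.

Key hex bytes 02 6d e7 is exactly B = 3 bytes: K' = 02 6d e7.
K' ⊕ ipad = 34 5b d1; K' ⊕ opad = 5e 31 bb.
Inner hash: sum = 52+91+209+43+171 = 566; mod 256 = 54 → 36.
Outer hash (recomputed tag): sum = 94+49+187+54 = 384; mod 256 = 128 → 80.
Recomputed tag = 80; claimed = 80 → match.

valid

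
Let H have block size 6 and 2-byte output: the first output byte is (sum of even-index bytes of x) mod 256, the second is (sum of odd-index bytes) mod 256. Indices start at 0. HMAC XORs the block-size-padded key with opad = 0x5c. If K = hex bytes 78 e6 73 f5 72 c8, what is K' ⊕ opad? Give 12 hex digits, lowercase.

24ba2fa92e94

Key hex bytes 78 e6 73 f5 72 c8 is exactly B = 6 bytes: K' = 78 e6 73 f5 72 c8.
XOR each byte with 0x5c: 78⊕5c=24, e6⊕5c=ba, 73⊕5c=2f, f5⊕5c=a9, 72⊕5c=2e, c8⊕5c=94.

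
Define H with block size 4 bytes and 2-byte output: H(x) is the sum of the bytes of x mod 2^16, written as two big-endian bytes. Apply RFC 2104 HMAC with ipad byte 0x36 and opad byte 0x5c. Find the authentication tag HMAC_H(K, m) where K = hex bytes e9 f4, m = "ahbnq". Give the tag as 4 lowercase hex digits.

Key hex bytes e9 f4 is 2 bytes ≤ B = 4; zero-pad to 4 bytes: K' = e9 f4 00 00.
K' ⊕ ipad = df c2 36 36.  K' ⊕ opad = b5 a8 5c 5c.
Inner input = (K'⊕ipad) ∥ m = df c2 36 36 ∥ 61 68 62 6e 71.
Inner hash: sum = 223+194+54+54+97+104+98+110+113 = 1047 → 04 17.
Outer input = (K'⊕opad) ∥ inner = b5 a8 5c 5c ∥ 04 17.
Outer hash (tag): sum = 181+168+92+92+4+23 = 560 → 02 30.

0230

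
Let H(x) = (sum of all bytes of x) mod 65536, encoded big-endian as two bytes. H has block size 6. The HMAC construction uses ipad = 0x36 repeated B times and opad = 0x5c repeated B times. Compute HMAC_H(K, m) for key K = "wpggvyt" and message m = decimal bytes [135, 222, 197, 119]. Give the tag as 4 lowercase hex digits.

02f2

Key "wpggvyt" = 77 70 67 67 76 79 74 is 7 bytes > B = 6, so hash it first: H(key) = 03 18, then zero-pad to 6 bytes: K' = 03 18 00 00 00 00.
K' ⊕ ipad = 35 2e 36 36 36 36.  K' ⊕ opad = 5f 44 5c 5c 5c 5c.
Inner input = (K'⊕ipad) ∥ m = 35 2e 36 36 36 36 ∥ 87 de c5 77.
Inner hash: sum = 53+46+54+54+54+54+135+222+197+119 = 988 → 03 dc.
Outer input = (K'⊕opad) ∥ inner = 5f 44 5c 5c 5c 5c ∥ 03 dc.
Outer hash (tag): sum = 95+68+92+92+92+92+3+220 = 754 → 02 f2.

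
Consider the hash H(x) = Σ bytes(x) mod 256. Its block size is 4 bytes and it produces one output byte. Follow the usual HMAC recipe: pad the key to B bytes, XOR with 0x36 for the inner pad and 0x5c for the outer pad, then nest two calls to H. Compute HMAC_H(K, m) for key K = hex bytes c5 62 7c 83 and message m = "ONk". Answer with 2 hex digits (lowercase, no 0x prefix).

24

Key hex bytes c5 62 7c 83 is exactly B = 4 bytes: K' = c5 62 7c 83.
K' ⊕ ipad = f3 54 4a b5.  K' ⊕ opad = 99 3e 20 df.
Inner input = (K'⊕ipad) ∥ m = f3 54 4a b5 ∥ 4f 4e 6b.
Inner hash: sum = 243+84+74+181+79+78+107 = 846; mod 256 = 78 → 4e.
Outer input = (K'⊕opad) ∥ inner = 99 3e 20 df ∥ 4e.
Outer hash (tag): sum = 153+62+32+223+78 = 548; mod 256 = 36 → 24.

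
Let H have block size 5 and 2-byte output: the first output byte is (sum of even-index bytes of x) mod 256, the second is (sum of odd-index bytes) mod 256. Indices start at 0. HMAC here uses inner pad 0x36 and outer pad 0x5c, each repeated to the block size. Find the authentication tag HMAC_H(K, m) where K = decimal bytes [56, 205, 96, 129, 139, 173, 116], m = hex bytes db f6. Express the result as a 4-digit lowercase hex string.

6106

Key decimal bytes [56, 205, 96, 129, 139, 173, 116] = 38 cd 60 81 8b ad 74 is 7 bytes > B = 5, so hash it first: H(key) = 97 fb, then zero-pad to 5 bytes: K' = 97 fb 00 00 00.
K' ⊕ ipad = a1 cd 36 36 36.  K' ⊕ opad = cb a7 5c 5c 5c.
Inner input = (K'⊕ipad) ∥ m = a1 cd 36 36 36 ∥ db f6.
Inner hash: even-index sum = 515 mod 256 = 3; odd-index sum = 478 mod 256 = 222 → 03 de.
Outer input = (K'⊕opad) ∥ inner = cb a7 5c 5c 5c ∥ 03 de.
Outer hash (tag): even-index sum = 609 mod 256 = 97; odd-index sum = 262 mod 256 = 6 → 61 06.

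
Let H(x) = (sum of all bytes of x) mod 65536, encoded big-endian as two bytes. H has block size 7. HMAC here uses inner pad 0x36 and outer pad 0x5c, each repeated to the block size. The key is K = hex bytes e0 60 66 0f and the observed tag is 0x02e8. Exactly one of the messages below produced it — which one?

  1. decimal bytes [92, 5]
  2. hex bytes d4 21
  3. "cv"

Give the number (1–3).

Key hex bytes e0 60 66 0f is 4 bytes ≤ B = 7; zero-pad to 7 bytes: K' = e0 60 66 0f 00 00 00.
K' ⊕ ipad = d6 56 50 39 36 36 36; K' ⊕ opad = bc 3c 3a 53 5c 5c 5c.
m1: inner = H(d6 56 50 39 36 36 36 5c 05) = 02 b8; tag = H(bc 3c 3a 53 5c 5c 5c 02 b8) = 0353
m2: inner = H(d6 56 50 39 36 36 36 d4 21) = 03 4c; tag = H(bc 3c 3a 53 5c 5c 5c 03 4c) = 02e8 ← matches
m3: inner = H(d6 56 50 39 36 36 36 63 76) = 03 30; tag = H(bc 3c 3a 53 5c 5c 5c 03 30) = 02cc

2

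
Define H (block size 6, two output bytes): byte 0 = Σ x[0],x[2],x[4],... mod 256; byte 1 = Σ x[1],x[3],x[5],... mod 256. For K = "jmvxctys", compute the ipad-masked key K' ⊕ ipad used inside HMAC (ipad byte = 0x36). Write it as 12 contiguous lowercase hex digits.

8afa36363636

Key "jmvxctys" = 6a 6d 76 78 63 74 79 73 is 8 bytes > B = 6, so hash it first: H(key) = bc cc, then zero-pad to 6 bytes: K' = bc cc 00 00 00 00.
XOR each byte with 0x36: bc⊕36=8a, cc⊕36=fa, 00⊕36=36, 00⊕36=36, 00⊕36=36, 00⊕36=36.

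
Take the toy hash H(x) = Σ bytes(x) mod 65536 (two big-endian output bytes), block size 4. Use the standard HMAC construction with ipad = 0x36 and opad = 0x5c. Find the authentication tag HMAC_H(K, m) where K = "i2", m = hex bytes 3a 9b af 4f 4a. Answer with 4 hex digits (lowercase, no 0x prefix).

Key "i2" = 69 32 is 2 bytes ≤ B = 4; zero-pad to 4 bytes: K' = 69 32 00 00.
K' ⊕ ipad = 5f 04 36 36.  K' ⊕ opad = 35 6e 5c 5c.
Inner input = (K'⊕ipad) ∥ m = 5f 04 36 36 ∥ 3a 9b af 4f 4a.
Inner hash: sum = 95+4+54+54+58+155+175+79+74 = 748 → 02 ec.
Outer input = (K'⊕opad) ∥ inner = 35 6e 5c 5c ∥ 02 ec.
Outer hash (tag): sum = 53+110+92+92+2+236 = 585 → 02 49.

0249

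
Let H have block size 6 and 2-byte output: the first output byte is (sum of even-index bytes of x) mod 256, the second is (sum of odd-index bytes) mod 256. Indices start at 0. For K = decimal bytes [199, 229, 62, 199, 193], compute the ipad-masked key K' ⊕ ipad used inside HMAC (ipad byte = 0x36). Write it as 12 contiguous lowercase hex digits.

Key decimal bytes [199, 229, 62, 199, 193] = c7 e5 3e c7 c1 is 5 bytes ≤ B = 6; zero-pad to 6 bytes: K' = c7 e5 3e c7 c1 00.
XOR each byte with 0x36: c7⊕36=f1, e5⊕36=d3, 3e⊕36=08, c7⊕36=f1, c1⊕36=f7, 00⊕36=36.

f1d308f1f736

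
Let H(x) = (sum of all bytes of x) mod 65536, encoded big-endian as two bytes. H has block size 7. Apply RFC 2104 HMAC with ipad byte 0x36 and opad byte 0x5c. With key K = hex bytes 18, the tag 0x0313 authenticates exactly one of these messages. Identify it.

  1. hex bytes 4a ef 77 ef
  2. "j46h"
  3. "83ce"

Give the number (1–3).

3

Key hex bytes 18 is 1 byte ≤ B = 7; zero-pad to 7 bytes: K' = 18 00 00 00 00 00 00.
K' ⊕ ipad = 2e 36 36 36 36 36 36; K' ⊕ opad = 44 5c 5c 5c 5c 5c 5c.
m1: inner = H(2e 36 36 36 36 36 36 4a ef 77 ef) = 04 11; tag = H(44 5c 5c 5c 5c 5c 5c 04 11) = 0281
m2: inner = H(2e 36 36 36 36 36 36 6a 34 36 68) = 02 ae; tag = H(44 5c 5c 5c 5c 5c 5c 02 ae) = 031c
m3: inner = H(2e 36 36 36 36 36 36 38 33 63 65) = 02 a5; tag = H(44 5c 5c 5c 5c 5c 5c 02 a5) = 0313 ← matches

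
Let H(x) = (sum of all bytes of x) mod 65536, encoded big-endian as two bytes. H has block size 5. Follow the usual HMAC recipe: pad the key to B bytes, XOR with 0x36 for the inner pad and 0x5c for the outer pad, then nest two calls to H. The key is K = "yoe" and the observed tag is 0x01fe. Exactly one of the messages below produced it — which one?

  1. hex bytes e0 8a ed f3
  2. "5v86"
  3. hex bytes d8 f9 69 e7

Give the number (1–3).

Key "yoe" = 79 6f 65 is 3 bytes ≤ B = 5; zero-pad to 5 bytes: K' = 79 6f 65 00 00.
K' ⊕ ipad = 4f 59 53 36 36; K' ⊕ opad = 25 33 39 5c 5c.
m1: inner = H(4f 59 53 36 36 e0 8a ed f3) = 04 b1; tag = H(25 33 39 5c 5c 04 b1) = 01fe ← matches
m2: inner = H(4f 59 53 36 36 35 76 38 36) = 02 80; tag = H(25 33 39 5c 5c 02 80) = 01cb
m3: inner = H(4f 59 53 36 36 d8 f9 69 e7) = 04 88; tag = H(25 33 39 5c 5c 04 88) = 01d5

1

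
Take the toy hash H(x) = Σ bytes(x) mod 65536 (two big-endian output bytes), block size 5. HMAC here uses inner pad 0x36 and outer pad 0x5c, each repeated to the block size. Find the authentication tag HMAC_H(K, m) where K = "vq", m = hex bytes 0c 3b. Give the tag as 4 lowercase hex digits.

01dc

Key "vq" = 76 71 is 2 bytes ≤ B = 5; zero-pad to 5 bytes: K' = 76 71 00 00 00.
K' ⊕ ipad = 40 47 36 36 36.  K' ⊕ opad = 2a 2d 5c 5c 5c.
Inner input = (K'⊕ipad) ∥ m = 40 47 36 36 36 ∥ 0c 3b.
Inner hash: sum = 64+71+54+54+54+12+59 = 368 → 01 70.
Outer input = (K'⊕opad) ∥ inner = 2a 2d 5c 5c 5c ∥ 01 70.
Outer hash (tag): sum = 42+45+92+92+92+1+112 = 476 → 01 dc.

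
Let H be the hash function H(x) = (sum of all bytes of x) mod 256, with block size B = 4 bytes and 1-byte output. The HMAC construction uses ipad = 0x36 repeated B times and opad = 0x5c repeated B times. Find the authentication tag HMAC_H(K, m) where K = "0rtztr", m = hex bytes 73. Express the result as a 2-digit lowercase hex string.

93

Key "0rtztr" = 30 72 74 7a 74 72 is 6 bytes > B = 4, so hash it first: H(key) = 76, then zero-pad to 4 bytes: K' = 76 00 00 00.
K' ⊕ ipad = 40 36 36 36.  K' ⊕ opad = 2a 5c 5c 5c.
Inner input = (K'⊕ipad) ∥ m = 40 36 36 36 ∥ 73.
Inner hash: sum = 64+54+54+54+115 = 341; mod 256 = 85 → 55.
Outer input = (K'⊕opad) ∥ inner = 2a 5c 5c 5c ∥ 55.
Outer hash (tag): sum = 42+92+92+92+85 = 403; mod 256 = 147 → 93.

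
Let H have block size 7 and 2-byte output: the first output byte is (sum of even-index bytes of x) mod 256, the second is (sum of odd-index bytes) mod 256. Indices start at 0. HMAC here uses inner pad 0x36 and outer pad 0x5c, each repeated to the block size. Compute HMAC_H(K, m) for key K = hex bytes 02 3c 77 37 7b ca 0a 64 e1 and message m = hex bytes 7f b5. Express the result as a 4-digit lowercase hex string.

Key hex bytes 02 3c 77 37 7b ca 0a 64 e1 is 9 bytes > B = 7, so hash it first: H(key) = df a1, then zero-pad to 7 bytes: K' = df a1 00 00 00 00 00.
K' ⊕ ipad = e9 97 36 36 36 36 36.  K' ⊕ opad = 83 fd 5c 5c 5c 5c 5c.
Inner input = (K'⊕ipad) ∥ m = e9 97 36 36 36 36 36 ∥ 7f b5.
Inner hash: even-index sum = 576 mod 256 = 64; odd-index sum = 386 mod 256 = 130 → 40 82.
Outer input = (K'⊕opad) ∥ inner = 83 fd 5c 5c 5c 5c 5c ∥ 40 82.
Outer hash (tag): even-index sum = 537 mod 256 = 25; odd-index sum = 501 mod 256 = 245 → 19 f5.

19f5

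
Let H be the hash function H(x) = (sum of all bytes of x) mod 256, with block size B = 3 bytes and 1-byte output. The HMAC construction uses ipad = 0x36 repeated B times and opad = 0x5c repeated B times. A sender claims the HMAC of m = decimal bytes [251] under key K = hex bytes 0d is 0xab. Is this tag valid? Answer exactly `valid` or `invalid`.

Key hex bytes 0d is 1 byte ≤ B = 3; zero-pad to 3 bytes: K' = 0d 00 00.
K' ⊕ ipad = 3b 36 36; K' ⊕ opad = 51 5c 5c.
Inner hash: sum = 59+54+54+251 = 418; mod 256 = 162 → a2.
Outer hash (recomputed tag): sum = 81+92+92+162 = 427; mod 256 = 171 → ab.
Recomputed tag = ab; claimed = ab → match.

valid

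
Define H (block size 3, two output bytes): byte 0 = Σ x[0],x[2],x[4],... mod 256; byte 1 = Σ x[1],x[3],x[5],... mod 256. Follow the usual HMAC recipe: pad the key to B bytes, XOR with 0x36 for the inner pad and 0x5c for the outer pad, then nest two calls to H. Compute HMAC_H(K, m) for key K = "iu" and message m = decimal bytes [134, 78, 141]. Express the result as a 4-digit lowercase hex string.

e70c

Key "iu" = 69 75 is 2 bytes ≤ B = 3; zero-pad to 3 bytes: K' = 69 75 00.
K' ⊕ ipad = 5f 43 36.  K' ⊕ opad = 35 29 5c.
Inner input = (K'⊕ipad) ∥ m = 5f 43 36 ∥ 86 4e 8d.
Inner hash: even-index sum = 227 mod 256 = 227; odd-index sum = 342 mod 256 = 86 → e3 56.
Outer input = (K'⊕opad) ∥ inner = 35 29 5c ∥ e3 56.
Outer hash (tag): even-index sum = 231 mod 256 = 231; odd-index sum = 268 mod 256 = 12 → e7 0c.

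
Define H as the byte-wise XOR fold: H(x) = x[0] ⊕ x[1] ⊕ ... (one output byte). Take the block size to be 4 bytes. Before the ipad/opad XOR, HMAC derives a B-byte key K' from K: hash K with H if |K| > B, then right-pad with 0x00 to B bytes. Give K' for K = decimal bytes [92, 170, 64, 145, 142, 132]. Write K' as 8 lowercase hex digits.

2d000000

|K| = 6 > B = 4, so first hash the key.
H(K): XOR 5c⊕aa⊕40⊕91⊕8e⊕84 = 2d.
Zero-pad H(K) = 2d to 4 bytes: K' = 2d 00 00 00.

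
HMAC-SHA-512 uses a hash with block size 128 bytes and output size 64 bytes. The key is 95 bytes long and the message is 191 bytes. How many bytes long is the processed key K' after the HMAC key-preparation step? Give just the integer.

Key is 95 ≤ 128 bytes, zero-padded: |K'| = 128.

128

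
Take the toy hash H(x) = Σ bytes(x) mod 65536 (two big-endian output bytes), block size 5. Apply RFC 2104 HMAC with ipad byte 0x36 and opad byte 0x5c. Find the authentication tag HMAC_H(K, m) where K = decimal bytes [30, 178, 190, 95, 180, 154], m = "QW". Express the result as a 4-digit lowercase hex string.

Key decimal bytes [30, 178, 190, 95, 180, 154] = 1e b2 be 5f b4 9a is 6 bytes > B = 5, so hash it first: H(key) = 03 3b, then zero-pad to 5 bytes: K' = 03 3b 00 00 00.
K' ⊕ ipad = 35 0d 36 36 36.  K' ⊕ opad = 5f 67 5c 5c 5c.
Inner input = (K'⊕ipad) ∥ m = 35 0d 36 36 36 ∥ 51 57.
Inner hash: sum = 53+13+54+54+54+81+87 = 396 → 01 8c.
Outer input = (K'⊕opad) ∥ inner = 5f 67 5c 5c 5c ∥ 01 8c.
Outer hash (tag): sum = 95+103+92+92+92+1+140 = 615 → 02 67.

0267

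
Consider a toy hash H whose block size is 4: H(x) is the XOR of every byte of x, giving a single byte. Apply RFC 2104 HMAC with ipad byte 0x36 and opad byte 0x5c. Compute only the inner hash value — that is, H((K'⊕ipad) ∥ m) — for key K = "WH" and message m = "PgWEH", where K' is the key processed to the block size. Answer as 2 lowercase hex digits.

72

Key "WH" = 57 48 is 2 bytes ≤ B = 4; zero-pad to 4 bytes: K' = 57 48 00 00.
K' ⊕ ipad = 61 7e 36 36.
Inner input = 61 7e 36 36 ∥ 50 67 57 45 48.
Inner hash: XOR 61⊕7e⊕36⊕36⊕50⊕67⊕57⊕45⊕48 = 72.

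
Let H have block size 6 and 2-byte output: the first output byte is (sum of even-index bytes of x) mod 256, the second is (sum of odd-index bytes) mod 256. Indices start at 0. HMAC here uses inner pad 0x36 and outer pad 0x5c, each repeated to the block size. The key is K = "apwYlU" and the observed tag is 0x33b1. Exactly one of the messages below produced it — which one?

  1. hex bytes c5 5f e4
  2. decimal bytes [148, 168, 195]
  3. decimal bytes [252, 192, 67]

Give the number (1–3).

1

Key "apwYlU" = 61 70 77 59 6c 55 is exactly B = 6 bytes: K' = 61 70 77 59 6c 55.
K' ⊕ ipad = 57 46 41 6f 5a 63; K' ⊕ opad = 3d 2c 2b 05 30 09.
m1: inner = H(57 46 41 6f 5a 63 c5 5f e4) = 9b 77; tag = H(3d 2c 2b 05 30 09 9b 77) = 33b1 ← matches
m2: inner = H(57 46 41 6f 5a 63 94 a8 c3) = 49 c0; tag = H(3d 2c 2b 05 30 09 49 c0) = e1fa
m3: inner = H(57 46 41 6f 5a 63 fc c0 43) = 31 d8; tag = H(3d 2c 2b 05 30 09 31 d8) = c912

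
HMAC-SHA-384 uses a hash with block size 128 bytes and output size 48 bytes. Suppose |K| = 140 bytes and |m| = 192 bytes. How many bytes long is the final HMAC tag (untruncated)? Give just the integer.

48

The tag is one SHA-384 digest: 48 bytes.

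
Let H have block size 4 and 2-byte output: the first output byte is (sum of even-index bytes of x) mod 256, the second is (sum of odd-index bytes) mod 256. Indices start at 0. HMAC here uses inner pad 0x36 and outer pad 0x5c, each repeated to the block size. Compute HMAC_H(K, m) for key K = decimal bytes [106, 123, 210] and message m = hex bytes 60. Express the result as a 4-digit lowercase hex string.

6406

Key decimal bytes [106, 123, 210] = 6a 7b d2 is 3 bytes ≤ B = 4; zero-pad to 4 bytes: K' = 6a 7b d2 00.
K' ⊕ ipad = 5c 4d e4 36.  K' ⊕ opad = 36 27 8e 5c.
Inner input = (K'⊕ipad) ∥ m = 5c 4d e4 36 ∥ 60.
Inner hash: even-index sum = 416 mod 256 = 160; odd-index sum = 131 mod 256 = 131 → a0 83.
Outer input = (K'⊕opad) ∥ inner = 36 27 8e 5c ∥ a0 83.
Outer hash (tag): even-index sum = 356 mod 256 = 100; odd-index sum = 262 mod 256 = 6 → 64 06.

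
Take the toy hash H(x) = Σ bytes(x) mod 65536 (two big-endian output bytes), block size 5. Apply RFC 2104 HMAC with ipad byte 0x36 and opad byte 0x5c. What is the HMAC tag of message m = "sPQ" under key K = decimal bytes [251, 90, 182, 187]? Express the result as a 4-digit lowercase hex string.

Key decimal bytes [251, 90, 182, 187] = fb 5a b6 bb is 4 bytes ≤ B = 5; zero-pad to 5 bytes: K' = fb 5a b6 bb 00.
K' ⊕ ipad = cd 6c 80 8d 36.  K' ⊕ opad = a7 06 ea e7 5c.
Inner input = (K'⊕ipad) ∥ m = cd 6c 80 8d 36 ∥ 73 50 51.
Inner hash: sum = 205+108+128+141+54+115+80+81 = 912 → 03 90.
Outer input = (K'⊕opad) ∥ inner = a7 06 ea e7 5c ∥ 03 90.
Outer hash (tag): sum = 167+6+234+231+92+3+144 = 877 → 03 6d.

036d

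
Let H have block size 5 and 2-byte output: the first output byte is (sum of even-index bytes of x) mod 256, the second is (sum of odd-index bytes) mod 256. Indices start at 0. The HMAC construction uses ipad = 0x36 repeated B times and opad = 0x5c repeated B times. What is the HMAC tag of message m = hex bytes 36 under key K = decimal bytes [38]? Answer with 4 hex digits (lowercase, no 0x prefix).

d434

Key decimal bytes [38] = 26 is 1 byte ≤ B = 5; zero-pad to 5 bytes: K' = 26 00 00 00 00.
K' ⊕ ipad = 10 36 36 36 36.  K' ⊕ opad = 7a 5c 5c 5c 5c.
Inner input = (K'⊕ipad) ∥ m = 10 36 36 36 36 ∥ 36.
Inner hash: even-index sum = 124 mod 256 = 124; odd-index sum = 162 mod 256 = 162 → 7c a2.
Outer input = (K'⊕opad) ∥ inner = 7a 5c 5c 5c 5c ∥ 7c a2.
Outer hash (tag): even-index sum = 468 mod 256 = 212; odd-index sum = 308 mod 256 = 52 → d4 34.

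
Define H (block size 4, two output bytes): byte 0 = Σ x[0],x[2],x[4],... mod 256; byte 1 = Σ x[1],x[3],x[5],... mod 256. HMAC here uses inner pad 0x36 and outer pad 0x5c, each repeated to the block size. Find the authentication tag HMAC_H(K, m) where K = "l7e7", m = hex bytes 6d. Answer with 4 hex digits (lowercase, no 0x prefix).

83d8

Key "l7e7" = 6c 37 65 37 is exactly B = 4 bytes: K' = 6c 37 65 37.
K' ⊕ ipad = 5a 01 53 01.  K' ⊕ opad = 30 6b 39 6b.
Inner input = (K'⊕ipad) ∥ m = 5a 01 53 01 ∥ 6d.
Inner hash: even-index sum = 282 mod 256 = 26; odd-index sum = 2 mod 256 = 2 → 1a 02.
Outer input = (K'⊕opad) ∥ inner = 30 6b 39 6b ∥ 1a 02.
Outer hash (tag): even-index sum = 131 mod 256 = 131; odd-index sum = 216 mod 256 = 216 → 83 d8.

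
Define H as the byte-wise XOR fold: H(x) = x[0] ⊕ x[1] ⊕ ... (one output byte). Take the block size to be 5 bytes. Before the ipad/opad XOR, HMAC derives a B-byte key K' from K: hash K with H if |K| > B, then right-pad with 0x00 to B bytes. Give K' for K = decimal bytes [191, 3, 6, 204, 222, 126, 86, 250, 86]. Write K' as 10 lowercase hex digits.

2c00000000

|K| = 9 > B = 5, so first hash the key.
H(K): XOR bf⊕03⊕06⊕cc⊕de⊕7e⊕56⊕fa⊕56 = 2c.
Zero-pad H(K) = 2c to 5 bytes: K' = 2c 00 00 00 00.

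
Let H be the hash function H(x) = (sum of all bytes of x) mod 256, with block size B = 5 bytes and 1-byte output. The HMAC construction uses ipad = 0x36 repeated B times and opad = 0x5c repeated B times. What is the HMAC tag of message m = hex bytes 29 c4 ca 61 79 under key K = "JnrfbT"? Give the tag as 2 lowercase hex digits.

Key "JnrfbT" = 4a 6e 72 66 62 54 is 6 bytes > B = 5, so hash it first: H(key) = 46, then zero-pad to 5 bytes: K' = 46 00 00 00 00.
K' ⊕ ipad = 70 36 36 36 36.  K' ⊕ opad = 1a 5c 5c 5c 5c.
Inner input = (K'⊕ipad) ∥ m = 70 36 36 36 36 ∥ 29 c4 ca 61 79.
Inner hash: sum = 112+54+54+54+54+41+196+202+97+121 = 985; mod 256 = 217 → d9.
Outer input = (K'⊕opad) ∥ inner = 1a 5c 5c 5c 5c ∥ d9.
Outer hash (tag): sum = 26+92+92+92+92+217 = 611; mod 256 = 99 → 63.

63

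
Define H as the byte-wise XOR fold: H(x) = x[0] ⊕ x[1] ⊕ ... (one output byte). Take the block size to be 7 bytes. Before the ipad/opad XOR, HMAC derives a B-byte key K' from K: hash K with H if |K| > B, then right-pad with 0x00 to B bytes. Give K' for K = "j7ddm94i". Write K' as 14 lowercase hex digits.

|K| = 8 > B = 7, so first hash the key.
H(K): XOR 6a⊕37⊕64⊕64⊕6d⊕39⊕34⊕69 = 54.
Zero-pad H(K) = 54 to 7 bytes: K' = 54 00 00 00 00 00 00.

54000000000000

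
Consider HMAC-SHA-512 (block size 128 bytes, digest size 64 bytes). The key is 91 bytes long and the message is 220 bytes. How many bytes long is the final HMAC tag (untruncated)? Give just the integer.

The tag is one SHA-512 digest: 64 bytes.

64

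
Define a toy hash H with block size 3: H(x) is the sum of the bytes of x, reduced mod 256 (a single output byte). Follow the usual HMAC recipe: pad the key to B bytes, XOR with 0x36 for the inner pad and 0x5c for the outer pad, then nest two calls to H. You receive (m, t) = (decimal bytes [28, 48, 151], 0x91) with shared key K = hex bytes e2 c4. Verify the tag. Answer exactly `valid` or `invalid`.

Key hex bytes e2 c4 is 2 bytes ≤ B = 3; zero-pad to 3 bytes: K' = e2 c4 00.
K' ⊕ ipad = d4 f2 36; K' ⊕ opad = be 98 5c.
Inner hash: sum = 212+242+54+28+48+151 = 735; mod 256 = 223 → df.
Outer hash (recomputed tag): sum = 190+152+92+223 = 657; mod 256 = 145 → 91.
Recomputed tag = 91; claimed = 91 → match.

valid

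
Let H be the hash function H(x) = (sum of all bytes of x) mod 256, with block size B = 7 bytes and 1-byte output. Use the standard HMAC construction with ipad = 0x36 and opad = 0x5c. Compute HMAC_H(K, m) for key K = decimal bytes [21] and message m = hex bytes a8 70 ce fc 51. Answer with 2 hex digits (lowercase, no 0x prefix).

0b

Key decimal bytes [21] = 15 is 1 byte ≤ B = 7; zero-pad to 7 bytes: K' = 15 00 00 00 00 00 00.
K' ⊕ ipad = 23 36 36 36 36 36 36.  K' ⊕ opad = 49 5c 5c 5c 5c 5c 5c.
Inner input = (K'⊕ipad) ∥ m = 23 36 36 36 36 36 36 ∥ a8 70 ce fc 51.
Inner hash: sum = 35+54+54+54+54+54+54+168+112+206+252+81 = 1178; mod 256 = 154 → 9a.
Outer input = (K'⊕opad) ∥ inner = 49 5c 5c 5c 5c 5c 5c ∥ 9a.
Outer hash (tag): sum = 73+92+92+92+92+92+92+154 = 779; mod 256 = 11 → 0b.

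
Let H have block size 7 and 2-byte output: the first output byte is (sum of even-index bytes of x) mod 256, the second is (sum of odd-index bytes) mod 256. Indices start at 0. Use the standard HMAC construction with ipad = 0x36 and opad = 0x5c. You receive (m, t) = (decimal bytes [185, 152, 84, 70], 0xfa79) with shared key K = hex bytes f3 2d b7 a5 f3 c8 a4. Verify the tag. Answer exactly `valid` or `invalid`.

Key hex bytes f3 2d b7 a5 f3 c8 a4 is exactly B = 7 bytes: K' = f3 2d b7 a5 f3 c8 a4.
K' ⊕ ipad = c5 1b 81 93 c5 fe 92; K' ⊕ opad = af 71 eb f9 af 94 f8.
Inner hash: even-index sum = 891 mod 256 = 123; odd-index sum = 697 mod 256 = 185 → 7b b9.
Outer hash (recomputed tag): even-index sum = 1018 mod 256 = 250; odd-index sum = 633 mod 256 = 121 → fa 79.
Recomputed tag = fa79; claimed = fa79 → match.

valid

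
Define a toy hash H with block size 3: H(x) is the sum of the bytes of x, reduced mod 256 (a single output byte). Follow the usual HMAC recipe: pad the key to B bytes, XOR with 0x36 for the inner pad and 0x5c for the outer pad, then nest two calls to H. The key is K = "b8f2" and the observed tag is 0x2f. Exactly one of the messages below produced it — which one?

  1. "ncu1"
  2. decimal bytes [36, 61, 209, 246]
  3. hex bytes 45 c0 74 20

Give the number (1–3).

3

Key "b8f2" = 62 38 66 32 is 4 bytes > B = 3, so hash it first: H(key) = 32, then zero-pad to 3 bytes: K' = 32 00 00.
K' ⊕ ipad = 04 36 36; K' ⊕ opad = 6e 5c 5c.
m1: inner = H(04 36 36 6e 63 75 31) = e7; tag = H(6e 5c 5c e7) = 0d
m2: inner = H(04 36 36 24 3d d1 f6) = 98; tag = H(6e 5c 5c 98) = be
m3: inner = H(04 36 36 45 c0 74 20) = 09; tag = H(6e 5c 5c 09) = 2f ← matches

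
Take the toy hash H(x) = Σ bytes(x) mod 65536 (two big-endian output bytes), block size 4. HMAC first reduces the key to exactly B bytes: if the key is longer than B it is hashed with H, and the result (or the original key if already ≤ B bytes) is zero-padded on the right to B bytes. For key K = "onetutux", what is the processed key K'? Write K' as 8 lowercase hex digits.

038c0000

|K| = 8 > B = 4, so first hash the key.
H(K): sum = 111+110+101+116+117+116+117+120 = 908 → 03 8c.
Zero-pad H(K) = 03 8c to 4 bytes: K' = 03 8c 00 00.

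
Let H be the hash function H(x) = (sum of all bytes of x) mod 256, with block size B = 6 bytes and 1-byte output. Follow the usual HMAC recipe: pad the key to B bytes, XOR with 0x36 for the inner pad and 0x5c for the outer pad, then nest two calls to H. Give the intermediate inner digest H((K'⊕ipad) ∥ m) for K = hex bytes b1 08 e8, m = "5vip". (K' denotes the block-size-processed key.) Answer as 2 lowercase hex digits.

c9

Key hex bytes b1 08 e8 is 3 bytes ≤ B = 6; zero-pad to 6 bytes: K' = b1 08 e8 00 00 00.
K' ⊕ ipad = 87 3e de 36 36 36.
Inner input = 87 3e de 36 36 36 ∥ 35 76 69 70.
Inner hash: sum = 135+62+222+54+54+54+53+118+105+112 = 969; mod 256 = 201 → c9.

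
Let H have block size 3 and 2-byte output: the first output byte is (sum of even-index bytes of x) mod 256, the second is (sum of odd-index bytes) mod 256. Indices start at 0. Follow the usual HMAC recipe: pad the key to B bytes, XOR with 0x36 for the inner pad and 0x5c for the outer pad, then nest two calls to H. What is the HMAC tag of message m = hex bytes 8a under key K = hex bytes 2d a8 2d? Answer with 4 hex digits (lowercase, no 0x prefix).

Key hex bytes 2d a8 2d is exactly B = 3 bytes: K' = 2d a8 2d.
K' ⊕ ipad = 1b 9e 1b.  K' ⊕ opad = 71 f4 71.
Inner input = (K'⊕ipad) ∥ m = 1b 9e 1b ∥ 8a.
Inner hash: even-index sum = 54 mod 256 = 54; odd-index sum = 296 mod 256 = 40 → 36 28.
Outer input = (K'⊕opad) ∥ inner = 71 f4 71 ∥ 36 28.
Outer hash (tag): even-index sum = 266 mod 256 = 10; odd-index sum = 298 mod 256 = 42 → 0a 2a.

0a2a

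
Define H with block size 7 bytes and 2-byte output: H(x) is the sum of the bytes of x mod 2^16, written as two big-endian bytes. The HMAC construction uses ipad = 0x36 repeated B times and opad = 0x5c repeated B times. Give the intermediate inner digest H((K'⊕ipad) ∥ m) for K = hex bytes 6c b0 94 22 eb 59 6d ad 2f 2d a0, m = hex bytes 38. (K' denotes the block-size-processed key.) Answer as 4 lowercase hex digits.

0193

Key hex bytes 6c b0 94 22 eb 59 6d ad 2f 2d a0 is 11 bytes > B = 7, so hash it first: H(key) = 05 2c, then zero-pad to 7 bytes: K' = 05 2c 00 00 00 00 00.
K' ⊕ ipad = 33 1a 36 36 36 36 36.
Inner input = 33 1a 36 36 36 36 36 ∥ 38.
Inner hash: sum = 51+26+54+54+54+54+54+56 = 403 → 01 93.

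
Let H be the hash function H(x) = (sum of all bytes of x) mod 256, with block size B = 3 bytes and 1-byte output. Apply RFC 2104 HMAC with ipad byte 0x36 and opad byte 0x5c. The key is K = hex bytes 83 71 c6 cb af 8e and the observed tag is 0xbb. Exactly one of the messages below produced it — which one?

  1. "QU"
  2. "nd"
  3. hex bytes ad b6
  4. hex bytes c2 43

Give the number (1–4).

Key hex bytes 83 71 c6 cb af 8e is 6 bytes > B = 3, so hash it first: H(key) = c2, then zero-pad to 3 bytes: K' = c2 00 00.
K' ⊕ ipad = f4 36 36; K' ⊕ opad = 9e 5c 5c.
m1: inner = H(f4 36 36 51 55) = 06; tag = H(9e 5c 5c 06) = 5c
m2: inner = H(f4 36 36 6e 64) = 32; tag = H(9e 5c 5c 32) = 88
m3: inner = H(f4 36 36 ad b6) = c3; tag = H(9e 5c 5c c3) = 19
m4: inner = H(f4 36 36 c2 43) = 65; tag = H(9e 5c 5c 65) = bb ← matches

4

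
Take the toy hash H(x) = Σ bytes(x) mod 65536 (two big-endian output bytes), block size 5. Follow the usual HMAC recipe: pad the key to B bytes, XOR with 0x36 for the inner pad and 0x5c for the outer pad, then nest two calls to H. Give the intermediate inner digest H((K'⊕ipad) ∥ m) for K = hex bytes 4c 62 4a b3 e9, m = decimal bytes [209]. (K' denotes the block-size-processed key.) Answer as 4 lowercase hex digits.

Key hex bytes 4c 62 4a b3 e9 is exactly B = 5 bytes: K' = 4c 62 4a b3 e9.
K' ⊕ ipad = 7a 54 7c 85 df.
Inner input = 7a 54 7c 85 df ∥ d1.
Inner hash: sum = 122+84+124+133+223+209 = 895 → 03 7f.

037f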